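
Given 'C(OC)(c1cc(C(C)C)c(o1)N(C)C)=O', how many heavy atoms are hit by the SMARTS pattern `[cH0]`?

3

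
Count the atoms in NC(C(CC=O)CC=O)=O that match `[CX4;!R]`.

3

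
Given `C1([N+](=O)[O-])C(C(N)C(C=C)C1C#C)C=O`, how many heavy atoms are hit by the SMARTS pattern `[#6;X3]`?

The query [#6;X3] means: any carbon (aromatic or not) with three total connections.
Check the 15 heavy atoms by environment: 5× C (X4) → no; 3× C (X3) → match; 2× O (X1) → no; 2× C (X2) → no; 1× N (X3) → no; 1× N (charge +1, X3) → no; 1× O (charge -1, X1) → no.
That gives 3 matching atoms.

3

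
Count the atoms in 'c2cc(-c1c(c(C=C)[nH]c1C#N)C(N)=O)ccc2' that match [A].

Check the 18 heavy atoms by environment: 1× n (aromatic) → no; 10× c (aromatic) → no; 4× C → match; 1× O → match; 2× N → match.
Summing the matching environments: 4 + 1 + 2 = 7 matching atoms.

7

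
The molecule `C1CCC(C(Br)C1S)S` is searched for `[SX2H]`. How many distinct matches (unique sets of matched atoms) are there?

[SX2H] is the SMARTS for a thiol: an aliphatic sulfur with two connections, one being H.
The molecule carries 2 separate instances of a thiol (-SH) meeting every constraint; each maps to a distinct set of atoms, giving 2 matches.

2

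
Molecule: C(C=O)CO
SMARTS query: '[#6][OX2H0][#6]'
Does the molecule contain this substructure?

The pattern [#6][OX2H0][#6] describes an aliphatic oxygen bridging two carbons with no H on the oxygen — an ether.
The closest candidate here is a hydroxyl group (-OH), but the oxygen has H1, not H0 bridging two carbons. No other fragment satisfies the full query, so there is no match.

No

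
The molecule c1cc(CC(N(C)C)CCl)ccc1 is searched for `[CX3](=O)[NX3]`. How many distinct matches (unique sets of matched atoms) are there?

[CX3](=O)[NX3] is the SMARTS for an amide: a carbonyl carbon bonded to a trivalent nitrogen.
No fragment in the molecule satisfies every constraint, giving 0 matches.

0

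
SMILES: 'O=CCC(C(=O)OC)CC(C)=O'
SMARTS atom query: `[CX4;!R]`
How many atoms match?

5

Check the 12 heavy atoms by environment: 5× C (X4, acyclic) → match; 3× C (X3, acyclic) → no; 3× O (X1, acyclic) → no; 1× O (X2, acyclic) → no.
That gives 5 matching atoms.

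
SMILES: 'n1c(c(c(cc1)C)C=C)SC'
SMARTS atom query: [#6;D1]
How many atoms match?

3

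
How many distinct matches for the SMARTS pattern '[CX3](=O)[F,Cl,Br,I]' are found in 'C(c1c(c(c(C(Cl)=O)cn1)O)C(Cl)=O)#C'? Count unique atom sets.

[CX3](=O)[F,Cl,Br,I] is the SMARTS for an acyl halide: a carbonyl carbon bonded to a halogen.
The molecule carries 2 separate instances of an acyl chloride (-C(=O)Cl) meeting every constraint; each maps to a distinct set of atoms, giving 2 matches.

2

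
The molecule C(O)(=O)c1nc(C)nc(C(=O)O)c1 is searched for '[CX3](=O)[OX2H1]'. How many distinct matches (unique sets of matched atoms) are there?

2

[CX3](=O)[OX2H1] is the SMARTS for a carboxylic acid: an sp2 carbon double-bonded to O and single-bonded to an -OH oxygen.
The molecule carries 2 separate instances of a carboxylic acid group (-C(=O)OH) meeting every constraint; each maps to a distinct set of atoms, giving 2 matches.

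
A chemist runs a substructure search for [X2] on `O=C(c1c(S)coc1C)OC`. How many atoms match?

The query [X2] means: any atom with exactly two total connections (bonds + H).
Check the 11 heavy atoms by environment: 1× o (aromatic, X2) → match; 4× c (aromatic, X3) → no; 1× S (X2) → match; 2× C (X4) → no; 1× C (X3) → no; 1× O (X1) → no; 1× O (X2) → match.
Summing the matching environments: 1 + 1 + 1 = 3 matching atoms.

3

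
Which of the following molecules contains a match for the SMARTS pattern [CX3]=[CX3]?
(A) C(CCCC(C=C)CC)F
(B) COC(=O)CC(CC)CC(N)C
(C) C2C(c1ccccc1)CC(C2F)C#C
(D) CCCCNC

[CX3]=[CX3] describes a non-aromatic C=C double bond between two sp2 carbons (an alkene).
(A) contains a vinyl group (-CH=CH2), which satisfies every atom and bond constraint.
(B) has an ethyl group (-CH2CH3) but its C-C bond is a single bond between CX4 carbons, not CX3=CX3.
(C) has an ethynyl group (-C#CH) but the C-C bond is a triple bond, not a double bond.
(D) has an ethyl group (-CH2CH3) but its C-C bond is a single bond between CX4 carbons, not CX3=CX3.
So the answer is (A).

A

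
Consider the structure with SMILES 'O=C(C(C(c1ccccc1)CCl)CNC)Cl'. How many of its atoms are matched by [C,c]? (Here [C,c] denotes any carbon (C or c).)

12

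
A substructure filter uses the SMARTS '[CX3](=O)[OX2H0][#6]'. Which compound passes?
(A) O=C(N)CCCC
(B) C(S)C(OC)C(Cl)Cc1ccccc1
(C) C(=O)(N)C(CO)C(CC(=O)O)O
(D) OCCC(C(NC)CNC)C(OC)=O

[CX3](=O)[OX2H0][#6] describes a carbonyl carbon bonded to an oxygen that is itself bonded to carbon (no H on that O) (an ester).
(A) has a primary amide (-C(=O)NH2) but the carbonyl is bonded to N, not to an O-C linkage.
(B) has a methoxy ether (-OCH3) but the ether oxygen is not adjacent to a C=O carbon.
(C) has a carboxylic acid group (-C(=O)OH) but the singly-bonded O carries H (OX2H1, not H0).
(D) contains a methyl-ester group (-C(=O)OCH3), which satisfies every atom and bond constraint.
So the answer is (D).

D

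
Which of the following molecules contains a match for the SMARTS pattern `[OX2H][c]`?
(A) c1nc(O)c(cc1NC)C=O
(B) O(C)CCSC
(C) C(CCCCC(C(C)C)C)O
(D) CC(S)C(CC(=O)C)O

A

[OX2H][c] describes a hydroxyl oxygen attached to an aromatic carbon (a phenol).
(A) contains a hydroxyl group (-OH), which satisfies every atom and bond constraint.
(B) has a methoxy ether (-OCH3) but the oxygen has H0, not H1.
(C) has a hydroxyl group (-OH) but the -OH is on an aliphatic carbon, not an aromatic c.
(D) has a hydroxyl group (-OH) but the -OH is on an aliphatic carbon, not an aromatic c.
So the answer is (A).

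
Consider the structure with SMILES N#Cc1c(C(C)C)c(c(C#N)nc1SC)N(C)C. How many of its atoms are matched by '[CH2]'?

0

Check the 18 heavy atoms by environment: 1× n (aromatic, H0) → no; 5× c (aromatic, H0) → no; 1× C (H1) → no; 5× C (H3) → no; 1× S (H0) → no; 3× N (H0) → no; 2× C (H0) → no.
No environment satisfies the query, so 0 matching atoms.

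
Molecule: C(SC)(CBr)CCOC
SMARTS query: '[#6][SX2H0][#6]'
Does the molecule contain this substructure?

Yes

The pattern [#6][SX2H0][#6] describes an aliphatic sulfur bridging two carbons with no H on the sulfur — a thioether.
The molecule carries a methylthio ether (-SCH3), whose atoms satisfy every constraint of the query, so the pattern matches.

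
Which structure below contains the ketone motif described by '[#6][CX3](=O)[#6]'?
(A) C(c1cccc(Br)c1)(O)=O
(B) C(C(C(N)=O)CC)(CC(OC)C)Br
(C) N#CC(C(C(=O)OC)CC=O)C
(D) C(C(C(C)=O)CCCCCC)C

D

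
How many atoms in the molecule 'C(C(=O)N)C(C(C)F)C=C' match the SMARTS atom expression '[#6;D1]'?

2

The query [#6;D1] means: carbon bonded to exactly one heavy atom.
Check the 10 heavy atoms by environment: 2× C (D1) → match; 3× C (D3) → no; 2× C (D2) → no; 1× O (D1) → no; 1× N (D1) → no; 1× F (D1) → no.
That gives 2 matching atoms.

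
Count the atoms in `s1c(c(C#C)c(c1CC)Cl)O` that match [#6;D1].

2

The query [#6;D1] means: carbon bonded to exactly one heavy atom.
Check the 11 heavy atoms by environment: 1× s (aromatic, D2) → no; 4× c (aromatic, D3) → no; 2× C (D2) → no; 2× C (D1) → match; 1× O (D1) → no; 1× Cl (D1) → no.
That gives 2 matching atoms.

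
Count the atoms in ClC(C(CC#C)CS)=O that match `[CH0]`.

The query [CH0] means: aliphatic carbon with no attached hydrogen.
Check the 9 heavy atoms by environment: 2× C (H2) → no; 2× C (H1) → no; 2× C (H0) → match; 1× O (H0) → no; 1× Cl (H0) → no; 1× S (H1) → no.
That gives 2 matching atoms.

2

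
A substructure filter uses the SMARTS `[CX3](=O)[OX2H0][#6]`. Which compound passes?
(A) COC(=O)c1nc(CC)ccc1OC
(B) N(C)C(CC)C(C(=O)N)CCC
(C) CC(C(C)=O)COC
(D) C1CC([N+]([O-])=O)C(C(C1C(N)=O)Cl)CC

A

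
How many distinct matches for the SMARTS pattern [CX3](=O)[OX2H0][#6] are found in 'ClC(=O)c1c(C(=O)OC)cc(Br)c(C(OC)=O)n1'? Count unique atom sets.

2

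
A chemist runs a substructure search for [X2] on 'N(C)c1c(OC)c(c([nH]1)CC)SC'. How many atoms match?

2

The query [X2] means: any atom with exactly two total connections (bonds + H).
Check the 13 heavy atoms by environment: 1× n (aromatic, X3) → no; 4× c (aromatic, X3) → no; 1× O (X2) → match; 5× C (X4) → no; 1× N (X3) → no; 1× S (X2) → match.
Summing the matching environments: 1 + 1 = 2 matching atoms.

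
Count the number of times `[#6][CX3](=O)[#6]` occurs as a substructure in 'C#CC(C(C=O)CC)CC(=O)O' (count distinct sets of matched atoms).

[#6][CX3](=O)[#6] is the SMARTS for a ketone: a carbonyl carbon (no H) flanked by two carbons.
The molecule has a carboxylic acid group (-C(=O)OH), but one neighbour of the carbonyl carbon is O, not C; nothing else fits, so there are 0 matches.

0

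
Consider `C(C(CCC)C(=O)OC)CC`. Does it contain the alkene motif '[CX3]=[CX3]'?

No

The pattern [CX3]=[CX3] describes a non-aromatic C=C double bond between two sp2 carbons — an alkene.
The closest candidate here is an ethyl group (-CH2CH3), but its C-C bond is a single bond between CX4 carbons, not CX3=CX3. No other fragment satisfies the full query, so there is no match.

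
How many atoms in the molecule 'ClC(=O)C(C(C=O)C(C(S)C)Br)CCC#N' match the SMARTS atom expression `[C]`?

10

Check the 16 heavy atoms by environment: 10× C → match; 1× N → no; 2× O → no; 1× Br → no; 1× S → no; 1× Cl → no.
That gives 10 matching atoms.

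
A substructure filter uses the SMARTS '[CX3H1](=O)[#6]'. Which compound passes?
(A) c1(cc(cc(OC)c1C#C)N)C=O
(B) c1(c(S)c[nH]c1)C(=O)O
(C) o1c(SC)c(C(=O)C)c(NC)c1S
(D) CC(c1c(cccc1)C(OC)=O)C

A

[CX3H1](=O)[#6] describes an sp2 carbon with one H, double-bonded to O and single-bonded to carbon (an aldehyde).
(A) contains an aldehyde (-CHO), which satisfies every atom and bond constraint.
(B) has a carboxylic acid group (-C(=O)OH) but the carbonyl carbon has H0 and is bonded to O, not H1.
(C) has an acetyl/ketone group (-C(=O)CH3) but the carbonyl carbon has H0 (two carbon neighbours), not H1.
(D) has a methyl-ester group (-C(=O)OCH3) but the carbonyl carbon has H0, not H1.
So the answer is (A).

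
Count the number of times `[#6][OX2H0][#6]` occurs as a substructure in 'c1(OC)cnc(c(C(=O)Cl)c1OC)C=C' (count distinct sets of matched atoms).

2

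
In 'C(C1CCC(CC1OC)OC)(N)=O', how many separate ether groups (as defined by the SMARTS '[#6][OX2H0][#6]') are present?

2

[#6][OX2H0][#6] is the SMARTS for an ether: an aliphatic oxygen bridging two carbons with no H on the oxygen.
The molecule carries 2 separate instances of a methoxy ether (-OCH3) meeting every constraint; each maps to a distinct set of atoms, giving 2 matches.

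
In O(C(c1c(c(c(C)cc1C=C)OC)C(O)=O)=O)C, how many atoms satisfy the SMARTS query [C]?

7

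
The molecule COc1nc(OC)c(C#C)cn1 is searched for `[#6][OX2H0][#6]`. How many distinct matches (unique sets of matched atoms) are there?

2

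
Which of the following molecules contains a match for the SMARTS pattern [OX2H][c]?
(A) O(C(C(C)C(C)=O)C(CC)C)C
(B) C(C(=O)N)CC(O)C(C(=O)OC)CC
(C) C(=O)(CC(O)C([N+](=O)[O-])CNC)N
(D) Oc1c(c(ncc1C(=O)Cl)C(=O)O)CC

[OX2H][c] describes a hydroxyl oxygen attached to an aromatic carbon (a phenol).
(A) has a methoxy ether (-OCH3) but the oxygen has H0, not H1.
(B) has a hydroxyl group (-OH) but the -OH is on an aliphatic carbon, not an aromatic c.
(C) has a hydroxyl group (-OH) but the -OH is on an aliphatic carbon, not an aromatic c.
(D) contains a hydroxyl group (-OH), which satisfies every atom and bond constraint.
So the answer is (D).

D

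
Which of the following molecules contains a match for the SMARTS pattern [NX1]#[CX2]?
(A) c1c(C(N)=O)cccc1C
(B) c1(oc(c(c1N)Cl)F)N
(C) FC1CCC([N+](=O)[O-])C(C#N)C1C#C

C

[NX1]#[CX2] describes a nitrogen triple-bonded to a two-connected carbon (a nitrile).
(A) has a primary amide (-C(=O)NH2) but the nitrogen is NX3, not NX1.
(B) has a primary amino group (-NH2) but the nitrogen is NX3 (three connections), not NX1 triple-bonded.
(C) contains a nitrile (-C#N), which satisfies every atom and bond constraint.
So the answer is (C).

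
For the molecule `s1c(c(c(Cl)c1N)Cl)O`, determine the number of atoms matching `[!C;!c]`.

5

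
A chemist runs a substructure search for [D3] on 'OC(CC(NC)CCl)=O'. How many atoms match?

Check the 9 heavy atoms by environment: 2× C (D2) → no; 2× C (D3) → match; 1× N (D2) → no; 1× C (D1) → no; 1× Cl (D1) → no; 2× O (D1) → no.
That gives 2 matching atoms.

2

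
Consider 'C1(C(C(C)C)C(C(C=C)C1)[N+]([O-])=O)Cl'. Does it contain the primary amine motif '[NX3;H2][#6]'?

The pattern [NX3;H2][#6] describes a trivalent nitrogen with two H attached to carbon — a primary amine.
The closest candidate here is a nitro group (-[N+](=O)[O-]), but the nitrogen is [N+] with no H, not NX3H2. No other fragment satisfies the full query, so there is no match.

No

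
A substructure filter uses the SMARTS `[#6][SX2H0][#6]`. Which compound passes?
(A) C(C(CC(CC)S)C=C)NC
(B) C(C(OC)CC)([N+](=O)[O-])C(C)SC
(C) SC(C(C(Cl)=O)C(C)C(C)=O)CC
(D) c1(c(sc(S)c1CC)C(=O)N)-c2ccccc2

B

[#6][SX2H0][#6] describes an aliphatic sulfur bridging two carbons with no H on the sulfur (a thioether).
(A) has a thiol (-SH) but the sulfur has H1, not H0 bridging two carbons.
(B) contains a methylthio ether (-SCH3), which satisfies every atom and bond constraint.
(C) has a thiol (-SH) but the sulfur has H1, not H0 bridging two carbons.
(D) has a thiol (-SH) but the sulfur has H1, not H0 bridging two carbons.
So the answer is (B).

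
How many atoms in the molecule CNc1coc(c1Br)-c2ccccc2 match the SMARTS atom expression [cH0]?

4

The query [cH0] means: aromatic carbon with no attached hydrogen (substituted or ring-fusion).
Check the 14 heavy atoms by environment: 1× o (aromatic, H0) → no; 4× c (aromatic, H0) → match; 6× c (aromatic, H1) → no; 1× Br (H0) → no; 1× N (H1) → no; 1× C (H3) → no.
That gives 4 matching atoms.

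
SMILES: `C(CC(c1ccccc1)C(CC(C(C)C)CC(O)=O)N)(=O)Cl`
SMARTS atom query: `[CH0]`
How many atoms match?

2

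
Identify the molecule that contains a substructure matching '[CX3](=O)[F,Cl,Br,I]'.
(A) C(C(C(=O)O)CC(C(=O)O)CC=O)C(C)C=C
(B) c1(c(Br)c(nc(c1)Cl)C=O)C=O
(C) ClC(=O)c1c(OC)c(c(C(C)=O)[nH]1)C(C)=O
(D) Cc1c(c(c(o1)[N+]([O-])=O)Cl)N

[CX3](=O)[F,Cl,Br,I] describes a carbonyl carbon bonded to a halogen (an acyl halide).
(A) has a carboxylic acid group (-C(=O)OH) but the carbonyl is bonded to -OH, not to a halogen.
(B) has a chloro substituent but the Cl is not on a carbonyl carbon.
(C) contains an acyl chloride (-C(=O)Cl), which satisfies every atom and bond constraint.
(D) has a chloro substituent but the Cl is not on a carbonyl carbon.
So the answer is (C).

C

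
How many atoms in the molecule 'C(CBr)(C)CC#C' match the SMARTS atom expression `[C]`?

6

The query [C] means: uppercase C matches aliphatic (non-aromatic) carbon only.
Check the 7 heavy atoms by environment: 6× C → match; 1× Br → no.
That gives 6 matching atoms.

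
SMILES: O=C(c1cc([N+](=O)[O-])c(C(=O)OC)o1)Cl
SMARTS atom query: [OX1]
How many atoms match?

4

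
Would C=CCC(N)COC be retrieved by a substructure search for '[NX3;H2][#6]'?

Yes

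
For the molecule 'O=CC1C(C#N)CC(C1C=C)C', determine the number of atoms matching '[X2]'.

Check the 12 heavy atoms by environment: 6× C (X4) → no; 1× C (X2) → match; 1× N (X1) → no; 3× C (X3) → no; 1× O (X1) → no.
That gives 1 matching atom.

1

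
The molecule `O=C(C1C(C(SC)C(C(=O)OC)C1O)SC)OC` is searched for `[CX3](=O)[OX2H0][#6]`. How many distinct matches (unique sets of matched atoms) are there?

[CX3](=O)[OX2H0][#6] is the SMARTS for an ester: a carbonyl carbon bonded to an oxygen that is itself bonded to carbon (no H on that O).
The molecule carries 2 separate instances of a methyl-ester group (-C(=O)OCH3) meeting every constraint; each maps to a distinct set of atoms, giving 2 matches.

2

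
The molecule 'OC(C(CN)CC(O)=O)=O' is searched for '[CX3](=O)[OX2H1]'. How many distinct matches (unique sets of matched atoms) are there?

2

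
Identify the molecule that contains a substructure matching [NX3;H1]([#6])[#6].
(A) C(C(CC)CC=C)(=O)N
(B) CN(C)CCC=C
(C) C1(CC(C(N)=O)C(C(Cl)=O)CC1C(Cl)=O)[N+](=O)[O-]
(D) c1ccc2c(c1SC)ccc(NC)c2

D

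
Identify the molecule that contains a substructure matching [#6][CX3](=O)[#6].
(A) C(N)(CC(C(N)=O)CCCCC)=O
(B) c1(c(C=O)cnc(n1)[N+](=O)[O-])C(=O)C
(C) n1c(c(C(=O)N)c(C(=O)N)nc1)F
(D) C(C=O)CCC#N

B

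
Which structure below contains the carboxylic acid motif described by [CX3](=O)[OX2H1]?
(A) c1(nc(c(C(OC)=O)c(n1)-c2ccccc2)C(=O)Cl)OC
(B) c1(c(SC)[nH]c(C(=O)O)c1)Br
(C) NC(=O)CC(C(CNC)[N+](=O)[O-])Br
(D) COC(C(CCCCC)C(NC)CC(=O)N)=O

B

[CX3](=O)[OX2H1] describes an sp2 carbon double-bonded to O and single-bonded to an -OH oxygen (a carboxylic acid).
(A) has an acyl chloride (-C(=O)Cl) but the carbonyl is bonded to Cl, not to an -OH oxygen.
(B) contains a carboxylic acid group (-C(=O)OH), which satisfies every atom and bond constraint.
(C) has a primary amide (-C(=O)NH2) but the carbonyl is bonded to N, not to an -OH oxygen.
(D) has a primary amide (-C(=O)NH2) but the carbonyl is bonded to N, not to an -OH oxygen.
So the answer is (B).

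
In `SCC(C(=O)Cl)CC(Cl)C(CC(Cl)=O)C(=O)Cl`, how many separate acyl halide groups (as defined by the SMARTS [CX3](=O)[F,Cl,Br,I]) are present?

3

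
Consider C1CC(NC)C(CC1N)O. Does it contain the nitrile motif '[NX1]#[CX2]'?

No

The pattern [NX1]#[CX2] describes a nitrogen triple-bonded to a two-connected carbon — a nitrile.
The closest candidate here is a primary amino group (-NH2), but the nitrogen is NX3 (three connections), not NX1 triple-bonded. No other fragment satisfies the full query, so there is no match.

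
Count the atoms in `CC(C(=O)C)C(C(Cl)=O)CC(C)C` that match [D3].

5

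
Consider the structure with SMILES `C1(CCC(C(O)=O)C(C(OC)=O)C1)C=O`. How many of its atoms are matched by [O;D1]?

4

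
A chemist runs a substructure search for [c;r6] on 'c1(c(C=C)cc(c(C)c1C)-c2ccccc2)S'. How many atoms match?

The query [c;r6] means: aromatic carbon that belongs to a six-membered ring.
Check the 17 heavy atoms by environment: 12× c (aromatic, in 6-ring) → match; 4× C (acyclic) → no; 1× S (acyclic) → no.
That gives 12 matching atoms.

12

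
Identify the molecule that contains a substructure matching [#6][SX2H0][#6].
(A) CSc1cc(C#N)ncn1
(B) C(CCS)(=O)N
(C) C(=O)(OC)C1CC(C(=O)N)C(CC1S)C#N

A

[#6][SX2H0][#6] describes an aliphatic sulfur bridging two carbons with no H on the sulfur (a thioether).
(A) contains a methylthio ether (-SCH3), which satisfies every atom and bond constraint.
(B) has a thiol (-SH) but the sulfur has H1, not H0 bridging two carbons.
(C) has a thiol (-SH) but the sulfur has H1, not H0 bridging two carbons.
So the answer is (A).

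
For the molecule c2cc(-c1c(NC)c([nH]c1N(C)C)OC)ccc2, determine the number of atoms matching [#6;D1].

4

The query [#6;D1] means: carbon bonded to exactly one heavy atom.
Check the 18 heavy atoms by environment: 1× n (aromatic, D2) → no; 5× c (aromatic, D3) → no; 1× N (D3) → no; 4× C (D1) → match; 1× N (D2) → no; 1× O (D2) → no; 5× c (aromatic, D2) → no.
That gives 4 matching atoms.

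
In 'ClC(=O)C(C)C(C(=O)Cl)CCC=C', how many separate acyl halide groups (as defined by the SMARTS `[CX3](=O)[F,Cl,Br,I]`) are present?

[CX3](=O)[F,Cl,Br,I] is the SMARTS for an acyl halide: a carbonyl carbon bonded to a halogen.
The molecule carries 2 separate instances of an acyl chloride (-C(=O)Cl) meeting every constraint; each maps to a distinct set of atoms, giving 2 matches.

2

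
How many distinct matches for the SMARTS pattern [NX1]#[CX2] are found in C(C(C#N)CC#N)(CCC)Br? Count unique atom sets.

2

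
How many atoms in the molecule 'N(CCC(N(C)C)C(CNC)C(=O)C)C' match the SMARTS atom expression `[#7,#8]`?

The query [#7,#8] means: nitrogen or oxygen (comma = OR).
Check the 15 heavy atoms by environment: 11× C → no; 3× N → match; 1× O → match.
Summing the matching environments: 3 + 1 = 4 matching atoms.

4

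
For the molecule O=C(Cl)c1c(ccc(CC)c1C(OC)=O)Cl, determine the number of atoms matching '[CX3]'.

2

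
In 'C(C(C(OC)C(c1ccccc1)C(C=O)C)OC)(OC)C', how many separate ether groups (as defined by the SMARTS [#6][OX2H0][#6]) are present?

[#6][OX2H0][#6] is the SMARTS for an ether: an aliphatic oxygen bridging two carbons with no H on the oxygen.
The molecule carries 3 separate instances of a methoxy ether (-OCH3) meeting every constraint; each maps to a distinct set of atoms, giving 3 matches.

3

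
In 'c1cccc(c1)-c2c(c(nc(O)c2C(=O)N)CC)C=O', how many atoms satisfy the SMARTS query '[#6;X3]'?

The query [#6;X3] means: any carbon (aromatic or not) with three total connections.
Check the 20 heavy atoms by environment: 1× n (aromatic, X2) → no; 11× c (aromatic, X3) → match; 2× C (X3) → match; 2× O (X1) → no; 1× N (X3) → no; 2× C (X4) → no; 1× O (X2) → no.
Summing the matching environments: 11 + 2 = 13 matching atoms.

13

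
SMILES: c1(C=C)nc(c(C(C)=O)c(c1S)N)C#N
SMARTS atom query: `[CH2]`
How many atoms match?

The query [CH2] means: aliphatic carbon with exactly two hydrogens.
Check the 15 heavy atoms by environment: 1× n (aromatic, H0) → no; 5× c (aromatic, H0) → no; 1× C (H1) → no; 1× C (H2) → match; 1× S (H1) → no; 1× N (H2) → no; 2× C (H0) → no; 1× N (H0) → no; 1× O (H0) → no; 1× C (H3) → no.
That gives 1 matching atom.

1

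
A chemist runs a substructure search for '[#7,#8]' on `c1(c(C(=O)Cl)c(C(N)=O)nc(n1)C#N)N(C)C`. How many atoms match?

7

Check the 17 heavy atoms by environment: 2× n (aromatic) → match; 4× c (aromatic) → no; 3× N → match; 5× C → no; 2× O → match; 1× Cl → no.
Summing the matching environments: 2 + 3 + 2 = 7 matching atoms.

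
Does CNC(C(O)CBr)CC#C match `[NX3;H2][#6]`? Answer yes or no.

No

The pattern [NX3;H2][#6] describes a trivalent nitrogen with two H attached to carbon — a primary amine.
The closest candidate here is an N-methylamino group (-NHCH3), but the nitrogen bears two carbons and only one H (H1), not H2. No other fragment satisfies the full query, so there is no match.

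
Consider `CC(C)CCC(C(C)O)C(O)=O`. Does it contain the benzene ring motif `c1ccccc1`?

No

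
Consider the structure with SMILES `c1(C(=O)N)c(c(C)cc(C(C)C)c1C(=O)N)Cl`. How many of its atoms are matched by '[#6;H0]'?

The query [#6;H0] means: any carbon with no attached hydrogen.
Check the 17 heavy atoms by environment: 5× c (aromatic, H0) → match; 1× c (aromatic, H1) → no; 2× C (H0) → match; 2× O (H0) → no; 2× N (H2) → no; 1× C (H1) → no; 3× C (H3) → no; 1× Cl (H0) → no.
Summing the matching environments: 5 + 2 = 7 matching atoms.

7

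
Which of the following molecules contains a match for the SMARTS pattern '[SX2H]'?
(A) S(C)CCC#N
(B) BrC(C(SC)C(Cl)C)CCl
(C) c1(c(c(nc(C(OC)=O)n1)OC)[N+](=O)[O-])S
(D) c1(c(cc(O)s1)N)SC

C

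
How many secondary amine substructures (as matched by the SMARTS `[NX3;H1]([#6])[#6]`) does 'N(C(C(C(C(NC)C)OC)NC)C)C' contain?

3

[NX3;H1]([#6])[#6] is the SMARTS for a secondary amine: a trivalent nitrogen with one H, bonded to two carbons.
The molecule carries 3 separate instances of an N-methylamino group (-NHCH3) meeting every constraint; each maps to a distinct set of atoms, giving 3 matches.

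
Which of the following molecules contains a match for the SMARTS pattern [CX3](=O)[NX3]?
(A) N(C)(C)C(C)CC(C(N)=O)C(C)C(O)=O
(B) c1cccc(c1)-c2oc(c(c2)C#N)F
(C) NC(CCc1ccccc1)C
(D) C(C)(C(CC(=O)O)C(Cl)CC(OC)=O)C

A

[CX3](=O)[NX3] describes a carbonyl carbon bonded to a trivalent nitrogen (an amide).
(A) contains a primary amide (-C(=O)NH2), which satisfies every atom and bond constraint.
(B) has a nitrile (-C#N) but the nitrile N is NX1 (triple-bonded), not NX3.
(C) has a primary amino group (-NH2) but the -NH2 is not attached to a carbonyl carbon.
(D) has a methyl-ester group (-C(=O)OCH3) but the carbonyl is bonded to O, not to an NX3 nitrogen.
So the answer is (A).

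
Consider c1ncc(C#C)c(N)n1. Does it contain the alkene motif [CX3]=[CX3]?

No

The pattern [CX3]=[CX3] describes a non-aromatic C=C double bond between two sp2 carbons — an alkene.
The closest candidate here is an ethynyl group (-C#CH), but the C-C bond is a triple bond, not a double bond. No other fragment satisfies the full query, so there is no match.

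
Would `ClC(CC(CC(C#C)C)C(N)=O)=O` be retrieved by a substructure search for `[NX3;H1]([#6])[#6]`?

No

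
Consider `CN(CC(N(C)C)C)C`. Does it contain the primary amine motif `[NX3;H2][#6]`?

No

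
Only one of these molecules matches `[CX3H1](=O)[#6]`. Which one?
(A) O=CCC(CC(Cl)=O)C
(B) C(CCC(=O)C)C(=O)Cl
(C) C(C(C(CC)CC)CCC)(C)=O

[CX3H1](=O)[#6] describes an sp2 carbon with one H, double-bonded to O and single-bonded to carbon (an aldehyde).
(A) contains an aldehyde (-CHO), which satisfies every atom and bond constraint.
(B) has an acetyl/ketone group (-C(=O)CH3) but the carbonyl carbon has H0 (two carbon neighbours), not H1.
(C) has an acetyl/ketone group (-C(=O)CH3) but the carbonyl carbon has H0 (two carbon neighbours), not H1.
So the answer is (A).

A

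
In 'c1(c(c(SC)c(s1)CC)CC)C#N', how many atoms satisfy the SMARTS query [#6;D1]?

The query [#6;D1] means: carbon bonded to exactly one heavy atom.
Check the 13 heavy atoms by environment: 1× s (aromatic, D2) → no; 4× c (aromatic, D3) → no; 3× C (D2) → no; 1× N (D1) → no; 1× S (D2) → no; 3× C (D1) → match.
That gives 3 matching atoms.

3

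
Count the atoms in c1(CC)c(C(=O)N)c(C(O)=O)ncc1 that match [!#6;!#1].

5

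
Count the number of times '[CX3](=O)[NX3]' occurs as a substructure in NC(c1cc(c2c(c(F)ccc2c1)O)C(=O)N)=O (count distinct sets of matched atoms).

2

[CX3](=O)[NX3] is the SMARTS for an amide: a carbonyl carbon bonded to a trivalent nitrogen.
The molecule carries 2 separate instances of a primary amide (-C(=O)NH2) meeting every constraint; each maps to a distinct set of atoms, giving 2 matches.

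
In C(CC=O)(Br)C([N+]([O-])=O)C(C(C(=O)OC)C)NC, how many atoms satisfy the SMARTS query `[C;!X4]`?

The query [C;!X4] means: aliphatic carbon that does not have four total connections.
Check the 18 heavy atoms by environment: 8× C (X4) → no; 1× N (X3) → no; 2× C (X3) → match; 3× O (X1) → no; 1× O (X2) → no; 1× Br (X1) → no; 1× N (charge +1, X3) → no; 1× O (charge -1, X1) → no.
That gives 2 matching atoms.

2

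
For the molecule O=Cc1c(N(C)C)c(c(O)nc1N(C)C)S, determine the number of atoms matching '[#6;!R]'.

5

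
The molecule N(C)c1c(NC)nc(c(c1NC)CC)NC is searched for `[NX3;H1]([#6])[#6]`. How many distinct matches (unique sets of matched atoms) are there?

4

[NX3;H1]([#6])[#6] is the SMARTS for a secondary amine: a trivalent nitrogen with one H, bonded to two carbons.
The molecule carries 4 separate instances of an N-methylamino group (-NHCH3) meeting every constraint; each maps to a distinct set of atoms, giving 4 matches.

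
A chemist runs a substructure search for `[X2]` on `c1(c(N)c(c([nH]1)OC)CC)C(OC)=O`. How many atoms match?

2

The query [X2] means: any atom with exactly two total connections (bonds + H).
Check the 14 heavy atoms by environment: 1× n (aromatic, X3) → no; 4× c (aromatic, X3) → no; 2× O (X2) → match; 4× C (X4) → no; 1× N (X3) → no; 1× C (X3) → no; 1× O (X1) → no.
That gives 2 matching atoms.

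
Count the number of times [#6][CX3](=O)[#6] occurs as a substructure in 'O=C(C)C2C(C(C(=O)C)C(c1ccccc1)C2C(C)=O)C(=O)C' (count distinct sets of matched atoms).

[#6][CX3](=O)[#6] is the SMARTS for a ketone: a carbonyl carbon (no H) flanked by two carbons.
The molecule carries 4 separate instances of an acetyl/ketone group (-C(=O)CH3) meeting every constraint; each maps to a distinct set of atoms, giving 4 matches.

4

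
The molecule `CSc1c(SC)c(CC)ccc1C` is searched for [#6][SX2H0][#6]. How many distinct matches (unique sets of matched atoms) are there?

2

[#6][SX2H0][#6] is the SMARTS for a thioether: an aliphatic sulfur bridging two carbons with no H on the sulfur.
The molecule carries 2 separate instances of a methylthio ether (-SCH3) meeting every constraint; each maps to a distinct set of atoms, giving 2 matches.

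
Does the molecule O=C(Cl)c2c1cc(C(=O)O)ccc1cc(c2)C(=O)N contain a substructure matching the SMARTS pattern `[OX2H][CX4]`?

The pattern [OX2H][CX4] describes a hydroxyl oxygen bound to an sp3 (X4) carbon — an aliphatic alcohol.
The closest candidate here is a carboxylic acid group (-C(=O)OH), but the -OH is on a CX3 carbonyl carbon, not a CX4 carbon. No other fragment satisfies the full query, so there is no match.

No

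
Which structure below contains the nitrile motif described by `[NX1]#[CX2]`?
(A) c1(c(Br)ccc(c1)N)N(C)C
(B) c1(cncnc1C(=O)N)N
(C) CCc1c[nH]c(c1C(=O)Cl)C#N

[NX1]#[CX2] describes a nitrogen triple-bonded to a two-connected carbon (a nitrile).
(A) has a primary amino group (-NH2) but the nitrogen is NX3 (three connections), not NX1 triple-bonded.
(B) has a primary amino group (-NH2) but the nitrogen is NX3 (three connections), not NX1 triple-bonded.
(C) contains a nitrile (-C#N), which satisfies every atom and bond constraint.
So the answer is (C).

C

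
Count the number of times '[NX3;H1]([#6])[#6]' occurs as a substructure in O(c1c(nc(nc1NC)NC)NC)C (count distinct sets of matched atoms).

3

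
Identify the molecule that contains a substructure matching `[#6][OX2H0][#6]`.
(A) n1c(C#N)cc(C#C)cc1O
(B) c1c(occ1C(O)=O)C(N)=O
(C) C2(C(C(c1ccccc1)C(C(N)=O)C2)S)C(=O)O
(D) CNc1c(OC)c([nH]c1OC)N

D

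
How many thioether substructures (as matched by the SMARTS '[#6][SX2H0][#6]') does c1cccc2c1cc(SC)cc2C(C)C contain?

1

[#6][SX2H0][#6] is the SMARTS for a thioether: an aliphatic sulfur bridging two carbons with no H on the sulfur.
Exactly one fragment in the molecule meets all constraints, giving 1 match.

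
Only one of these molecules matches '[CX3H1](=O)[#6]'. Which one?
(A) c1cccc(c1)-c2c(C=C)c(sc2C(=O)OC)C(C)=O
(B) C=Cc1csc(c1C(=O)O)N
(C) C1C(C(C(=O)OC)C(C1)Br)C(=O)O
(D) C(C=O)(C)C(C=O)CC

D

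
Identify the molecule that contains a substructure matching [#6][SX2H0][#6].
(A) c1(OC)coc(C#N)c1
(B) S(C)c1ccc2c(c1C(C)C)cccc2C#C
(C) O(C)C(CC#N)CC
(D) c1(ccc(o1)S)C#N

B

[#6][SX2H0][#6] describes an aliphatic sulfur bridging two carbons with no H on the sulfur (a thioether).
(A) has a methoxy ether (-OCH3) but the bridging atom is O, not S.
(B) contains a methylthio ether (-SCH3), which satisfies every atom and bond constraint.
(C) has a methoxy ether (-OCH3) but the bridging atom is O, not S.
(D) has a thiol (-SH) but the sulfur has H1, not H0 bridging two carbons.
So the answer is (B).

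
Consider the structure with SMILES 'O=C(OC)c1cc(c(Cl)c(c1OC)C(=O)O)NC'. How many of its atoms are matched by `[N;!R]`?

1

The query [N;!R] means: aliphatic nitrogen not in a ring.
Check the 18 heavy atoms by environment: 6× c (aromatic, in 6-ring) → no; 5× O (acyclic) → no; 5× C (acyclic) → no; 1× N (acyclic) → match; 1× Cl (acyclic) → no.
That gives 1 matching atom.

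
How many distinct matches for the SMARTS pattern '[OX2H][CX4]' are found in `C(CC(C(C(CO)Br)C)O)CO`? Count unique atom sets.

3

[OX2H][CX4] is the SMARTS for an aliphatic alcohol: a hydroxyl oxygen bound to an sp3 (X4) carbon.
The molecule carries 3 separate instances of a hydroxyl group (-OH) meeting every constraint; each maps to a distinct set of atoms, giving 3 matches.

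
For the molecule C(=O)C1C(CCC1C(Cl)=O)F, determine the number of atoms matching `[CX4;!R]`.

0

Check the 11 heavy atoms by environment: 5× C (X4, in 5-ring) → no; 2× C (X3, acyclic) → no; 2× O (X1, acyclic) → no; 1× Cl (X1, acyclic) → no; 1× F (X1, acyclic) → no.
No environment satisfies the query, so 0 matching atoms.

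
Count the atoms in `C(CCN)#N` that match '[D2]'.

3

The query [D2] means: atom with exactly two heavy-atom neighbours.
Check the 5 heavy atoms by environment: 3× C (D2) → match; 2× N (D1) → no.
That gives 3 matching atoms.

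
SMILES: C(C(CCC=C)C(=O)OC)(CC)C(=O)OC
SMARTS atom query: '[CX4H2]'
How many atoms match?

3

The query [CX4H2] means: sp3 carbon (X4) with exactly two hydrogens.
Check the 16 heavy atoms by environment: 3× C (H3, X4) → no; 3× C (H2, X4) → match; 2× C (H1, X4) → no; 1× C (H1, X3) → no; 1× C (H2, X3) → no; 2× C (H0, X3) → no; 2× O (H0, X1) → no; 2× O (H0, X2) → no.
That gives 3 matching atoms.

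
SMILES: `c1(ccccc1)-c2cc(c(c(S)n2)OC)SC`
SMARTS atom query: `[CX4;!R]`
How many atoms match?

The query [CX4;!R] means: aliphatic carbon with four total connections, not in a ring.
Check the 17 heavy atoms by environment: 1× n (aromatic, X2, in 6-ring) → no; 11× c (aromatic, X3, in 6-ring) → no; 2× S (X2, acyclic) → no; 2× C (X4, acyclic) → match; 1× O (X2, acyclic) → no.
That gives 2 matching atoms.

2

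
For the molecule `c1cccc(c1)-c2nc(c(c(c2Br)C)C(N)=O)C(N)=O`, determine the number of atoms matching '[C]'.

The query [C] means: uppercase C matches aliphatic (non-aromatic) carbon only.
Check the 20 heavy atoms by environment: 1× n (aromatic) → no; 11× c (aromatic) → no; 1× Br → no; 3× C → match; 2× O → no; 2× N → no.
That gives 3 matching atoms.

3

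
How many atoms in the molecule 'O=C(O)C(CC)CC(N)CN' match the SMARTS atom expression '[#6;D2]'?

The query [#6;D2] means: any carbon bonded to exactly two heavy atoms.
Check the 11 heavy atoms by environment: 1× C (D1) → no; 3× C (D2) → match; 3× C (D3) → no; 2× N (D1) → no; 2× O (D1) → no.
That gives 3 matching atoms.

3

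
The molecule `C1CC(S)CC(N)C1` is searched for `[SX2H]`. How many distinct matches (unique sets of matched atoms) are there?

1

[SX2H] is the SMARTS for a thiol: an aliphatic sulfur with two connections, one being H.
Exactly one fragment in the molecule meets all constraints, giving 1 match.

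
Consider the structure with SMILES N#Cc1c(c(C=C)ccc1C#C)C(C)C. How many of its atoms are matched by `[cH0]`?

4

The query [cH0] means: aromatic carbon with no attached hydrogen (substituted or ring-fusion).
Check the 15 heavy atoms by environment: 2× c (aromatic, H1) → no; 4× c (aromatic, H0) → match; 2× C (H0) → no; 1× N (H0) → no; 3× C (H1) → no; 1× C (H2) → no; 2× C (H3) → no.
That gives 4 matching atoms.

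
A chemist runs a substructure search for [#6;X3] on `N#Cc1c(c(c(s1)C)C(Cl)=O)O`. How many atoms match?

5

The query [#6;X3] means: any carbon (aromatic or not) with three total connections.
Check the 12 heavy atoms by environment: 1× s (aromatic, X2) → no; 4× c (aromatic, X3) → match; 1× C (X2) → no; 1× N (X1) → no; 1× C (X4) → no; 1× O (X2) → no; 1× C (X3) → match; 1× O (X1) → no; 1× Cl (X1) → no.
Summing the matching environments: 4 + 1 = 5 matching atoms.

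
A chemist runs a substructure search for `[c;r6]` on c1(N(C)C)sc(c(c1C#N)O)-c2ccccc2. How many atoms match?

The query [c;r6] means: aromatic carbon that belongs to a six-membered ring.
Check the 17 heavy atoms by environment: 1× s (aromatic, in 5-ring) → no; 4× c (aromatic, in 5-ring) → no; 2× N (acyclic) → no; 3× C (acyclic) → no; 6× c (aromatic, in 6-ring) → match; 1× O (acyclic) → no.
That gives 6 matching atoms.

6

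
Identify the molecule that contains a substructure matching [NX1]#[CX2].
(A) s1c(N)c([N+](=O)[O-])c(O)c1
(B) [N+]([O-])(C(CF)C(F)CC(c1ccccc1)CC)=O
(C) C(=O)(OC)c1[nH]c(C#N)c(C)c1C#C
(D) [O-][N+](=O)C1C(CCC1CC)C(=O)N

C

[NX1]#[CX2] describes a nitrogen triple-bonded to a two-connected carbon (a nitrile).
(A) has a nitro group (-[N+](=O)[O-]) but there is no C#N triple bond.
(B) has a nitro group (-[N+](=O)[O-]) but there is no C#N triple bond.
(C) contains a nitrile (-C#N), which satisfies every atom and bond constraint.
(D) has a primary amide (-C(=O)NH2) but the nitrogen is NX3, not NX1.
So the answer is (C).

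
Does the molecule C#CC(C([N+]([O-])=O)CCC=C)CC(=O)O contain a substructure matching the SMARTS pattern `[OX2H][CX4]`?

The pattern [OX2H][CX4] describes a hydroxyl oxygen bound to an sp3 (X4) carbon — an aliphatic alcohol.
The closest candidate here is a carboxylic acid group (-C(=O)OH), but the -OH is on a CX3 carbonyl carbon, not a CX4 carbon. No other fragment satisfies the full query, so there is no match.

No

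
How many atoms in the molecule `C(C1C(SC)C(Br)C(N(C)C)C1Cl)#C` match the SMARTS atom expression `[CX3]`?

The query [CX3] means: C with X3: aliphatic carbon with exactly 3 total connections.
Check the 14 heavy atoms by environment: 8× C (X4) → no; 1× Cl (X1) → no; 1× N (X3) → no; 1× Br (X1) → no; 1× S (X2) → no; 2× C (X2) → no.
No environment satisfies the query, so 0 matching atoms.

0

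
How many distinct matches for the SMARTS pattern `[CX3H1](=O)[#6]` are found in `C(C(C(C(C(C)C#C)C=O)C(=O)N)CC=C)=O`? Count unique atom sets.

2

[CX3H1](=O)[#6] is the SMARTS for an aldehyde: an sp2 carbon with one H, double-bonded to O and single-bonded to carbon.
The molecule carries 2 separate instances of an aldehyde (-CHO) meeting every constraint; each maps to a distinct set of atoms, giving 2 matches.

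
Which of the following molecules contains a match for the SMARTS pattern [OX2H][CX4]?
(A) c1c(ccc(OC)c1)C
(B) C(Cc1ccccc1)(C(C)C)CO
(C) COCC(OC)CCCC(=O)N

B

[OX2H][CX4] describes a hydroxyl oxygen bound to an sp3 (X4) carbon (an aliphatic alcohol).
(A) has a methoxy ether (-OCH3) but the oxygen has H0 (ether), not H1.
(B) contains a hydroxyl group (-OH), which satisfies every atom and bond constraint.
(C) has a methoxy ether (-OCH3) but the oxygen has H0 (ether), not H1.
So the answer is (B).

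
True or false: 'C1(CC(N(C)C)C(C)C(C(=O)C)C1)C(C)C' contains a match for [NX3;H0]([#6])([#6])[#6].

The pattern [NX3;H0]([#6])([#6])[#6] describes a trivalent nitrogen with no H, bonded to three carbons — a tertiary amine.
The molecule carries a dimethylamino group (-N(CH3)2), whose atoms satisfy every constraint of the query, so the pattern matches.

True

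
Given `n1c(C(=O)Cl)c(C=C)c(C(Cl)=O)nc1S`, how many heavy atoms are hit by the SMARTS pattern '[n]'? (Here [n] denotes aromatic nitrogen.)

Check the 15 heavy atoms by environment: 2× n (aromatic) → match; 4× c (aromatic) → no; 1× S → no; 4× C → no; 2× O → no; 2× Cl → no.
That gives 2 matching atoms.

2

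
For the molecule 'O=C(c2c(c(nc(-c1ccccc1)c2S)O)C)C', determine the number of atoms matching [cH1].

5

The query [cH1] means: aromatic carbon bearing exactly one hydrogen.
Check the 18 heavy atoms by environment: 1× n (aromatic, H0) → no; 6× c (aromatic, H0) → no; 1× C (H0) → no; 1× O (H0) → no; 2× C (H3) → no; 1× O (H1) → no; 5× c (aromatic, H1) → match; 1× S (H1) → no.
That gives 5 matching atoms.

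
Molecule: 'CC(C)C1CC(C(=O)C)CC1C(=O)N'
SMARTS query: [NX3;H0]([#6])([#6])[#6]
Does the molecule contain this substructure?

No

The pattern [NX3;H0]([#6])([#6])[#6] describes a trivalent nitrogen with no H, bonded to three carbons — a tertiary amine.
The closest candidate here is a primary amide (-C(=O)NH2), but the amide nitrogen has H2 and only one carbon neighbour. No other fragment satisfies the full query, so there is no match.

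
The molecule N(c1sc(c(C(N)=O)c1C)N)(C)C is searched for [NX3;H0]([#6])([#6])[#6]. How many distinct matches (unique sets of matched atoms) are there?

1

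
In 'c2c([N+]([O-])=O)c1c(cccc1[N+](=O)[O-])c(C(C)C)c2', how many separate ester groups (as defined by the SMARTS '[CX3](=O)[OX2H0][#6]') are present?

[CX3](=O)[OX2H0][#6] is the SMARTS for an ester: a carbonyl carbon bonded to an oxygen that is itself bonded to carbon (no H on that O).
No fragment in the molecule satisfies every constraint, giving 0 matches.

0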